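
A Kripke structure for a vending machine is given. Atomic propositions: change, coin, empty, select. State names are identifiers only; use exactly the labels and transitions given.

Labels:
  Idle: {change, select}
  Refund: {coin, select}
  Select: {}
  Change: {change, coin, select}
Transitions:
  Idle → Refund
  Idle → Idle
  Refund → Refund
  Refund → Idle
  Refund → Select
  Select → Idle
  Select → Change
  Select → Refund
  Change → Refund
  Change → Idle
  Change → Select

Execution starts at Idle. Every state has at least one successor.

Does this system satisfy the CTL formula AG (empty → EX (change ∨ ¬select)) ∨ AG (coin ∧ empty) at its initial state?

Satisfied

States satisfying empty → EX (change ∨ ¬select): {Idle, Refund, Select, Change}.
States satisfying AG (empty → EX (change ∨ ¬select)): {Idle, Refund, Select, Change}.
States satisfying coin ∧ empty: ∅.
States satisfying AG (coin ∧ empty): ∅.
States satisfying AG (empty → EX (change ∨ ¬select)) ∨ AG (coin ∧ empty): {Idle, Refund, Select, Change}.
Idle ∈ Sat(AG (empty → EX (change ∨ ¬select)) ∨ AG (coin ∧ empty)).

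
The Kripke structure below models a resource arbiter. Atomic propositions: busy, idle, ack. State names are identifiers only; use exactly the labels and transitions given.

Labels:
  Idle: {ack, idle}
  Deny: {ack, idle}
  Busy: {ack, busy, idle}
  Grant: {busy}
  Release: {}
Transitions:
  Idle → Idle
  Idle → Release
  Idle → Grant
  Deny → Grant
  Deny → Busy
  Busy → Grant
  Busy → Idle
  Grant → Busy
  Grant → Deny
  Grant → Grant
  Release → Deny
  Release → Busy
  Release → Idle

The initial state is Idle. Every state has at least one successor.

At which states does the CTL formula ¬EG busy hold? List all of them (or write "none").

States satisfying busy: {Busy, Grant}.
States satisfying EG busy: {Busy, Grant}.
States satisfying ¬EG busy: {Idle, Deny, Release}.

{Idle, Deny, Release}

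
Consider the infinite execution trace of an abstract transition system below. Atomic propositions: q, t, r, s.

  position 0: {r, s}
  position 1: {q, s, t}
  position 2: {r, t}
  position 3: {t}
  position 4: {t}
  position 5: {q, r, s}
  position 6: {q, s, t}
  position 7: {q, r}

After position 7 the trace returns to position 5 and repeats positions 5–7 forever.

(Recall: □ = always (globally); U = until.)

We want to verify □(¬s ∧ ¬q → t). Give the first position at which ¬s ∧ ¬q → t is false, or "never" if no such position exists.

¬s ∧ ¬q → t holds at every position 0..7, and those are all the positions the trace ever visits, so the invariant □(¬s ∧ ¬q → t) is never violated.

never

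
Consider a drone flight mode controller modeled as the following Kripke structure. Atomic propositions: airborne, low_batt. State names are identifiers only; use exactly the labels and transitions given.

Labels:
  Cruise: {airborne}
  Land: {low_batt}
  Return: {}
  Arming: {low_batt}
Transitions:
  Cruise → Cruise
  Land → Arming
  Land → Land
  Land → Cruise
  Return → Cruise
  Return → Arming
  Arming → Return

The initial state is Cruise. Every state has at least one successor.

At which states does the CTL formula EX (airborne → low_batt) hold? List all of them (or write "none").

{Land, Return, Arming}

States satisfying airborne → low_batt: {Land, Return, Arming}.
States satisfying EX (airborne → low_batt): {Land, Return, Arming}.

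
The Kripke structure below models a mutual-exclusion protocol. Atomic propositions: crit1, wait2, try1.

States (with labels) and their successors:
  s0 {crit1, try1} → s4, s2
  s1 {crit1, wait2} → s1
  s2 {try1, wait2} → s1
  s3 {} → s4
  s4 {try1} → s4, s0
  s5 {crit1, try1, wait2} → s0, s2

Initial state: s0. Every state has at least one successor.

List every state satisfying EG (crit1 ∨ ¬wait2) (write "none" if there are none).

States satisfying crit1 ∨ ¬wait2: {s0, s1, s3, s4, s5}.
States satisfying EG (crit1 ∨ ¬wait2): {s0, s1, s3, s4, s5}.

{s0, s1, s3, s4, s5}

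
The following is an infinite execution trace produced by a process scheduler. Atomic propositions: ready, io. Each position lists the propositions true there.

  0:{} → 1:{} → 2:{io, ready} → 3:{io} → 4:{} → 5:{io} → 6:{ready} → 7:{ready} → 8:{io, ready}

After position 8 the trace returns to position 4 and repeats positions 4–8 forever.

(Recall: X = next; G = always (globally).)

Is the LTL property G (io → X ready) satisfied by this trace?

Does not hold

io → X ready must hold at every position from 0 onward. It fails at position 2, so G (io → X ready) is false.
Positions where io holds: 2, 3, 5, 8.
Check X ready at each: 2→fails, 3→fails, 5→ok, 8→fails.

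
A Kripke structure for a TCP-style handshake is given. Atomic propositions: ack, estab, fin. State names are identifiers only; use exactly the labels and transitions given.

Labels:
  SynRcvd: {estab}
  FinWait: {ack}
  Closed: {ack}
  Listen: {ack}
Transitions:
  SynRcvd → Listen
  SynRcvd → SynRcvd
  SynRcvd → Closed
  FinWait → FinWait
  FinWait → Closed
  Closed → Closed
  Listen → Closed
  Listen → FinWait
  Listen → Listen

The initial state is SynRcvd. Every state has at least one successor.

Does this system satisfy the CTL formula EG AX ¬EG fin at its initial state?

States satisfying AX ¬EG fin: {SynRcvd, FinWait, Closed, Listen}.
States satisfying EG AX ¬EG fin: {SynRcvd, FinWait, Closed, Listen}.
SynRcvd ∈ Sat(EG AX ¬EG fin).

Satisfied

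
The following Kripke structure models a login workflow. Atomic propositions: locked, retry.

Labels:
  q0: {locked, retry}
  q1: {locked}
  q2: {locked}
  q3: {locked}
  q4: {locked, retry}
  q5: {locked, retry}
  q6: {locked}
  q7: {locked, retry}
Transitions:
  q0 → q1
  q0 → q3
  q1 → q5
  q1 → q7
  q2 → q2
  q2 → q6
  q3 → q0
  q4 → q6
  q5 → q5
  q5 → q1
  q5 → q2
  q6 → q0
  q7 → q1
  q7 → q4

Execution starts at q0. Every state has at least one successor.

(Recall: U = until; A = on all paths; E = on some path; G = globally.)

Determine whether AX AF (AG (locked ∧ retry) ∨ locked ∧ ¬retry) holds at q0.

Yes

States satisfying AF (AG (locked ∧ retry) ∨ locked ∧ ¬retry): {q0, q1, q2, q3, q4, q6, q7}.
States satisfying AX AF (AG (locked ∧ retry) ∨ locked ∧ ¬retry): {q0, q2, q3, q4, q6, q7}.
q0 ∈ Sat(AX AF (AG (locked ∧ retry) ∨ locked ∧ ¬retry)).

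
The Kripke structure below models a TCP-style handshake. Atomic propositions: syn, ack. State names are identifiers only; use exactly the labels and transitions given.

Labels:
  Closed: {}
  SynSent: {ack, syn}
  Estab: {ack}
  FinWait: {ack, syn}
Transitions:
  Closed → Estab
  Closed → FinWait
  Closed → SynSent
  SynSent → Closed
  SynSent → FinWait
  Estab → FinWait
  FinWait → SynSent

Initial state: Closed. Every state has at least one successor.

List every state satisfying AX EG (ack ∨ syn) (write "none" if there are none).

States satisfying EG (ack ∨ syn): {SynSent, Estab, FinWait}.
States satisfying AX EG (ack ∨ syn): {Closed, Estab, FinWait}.

{Closed, Estab, FinWait}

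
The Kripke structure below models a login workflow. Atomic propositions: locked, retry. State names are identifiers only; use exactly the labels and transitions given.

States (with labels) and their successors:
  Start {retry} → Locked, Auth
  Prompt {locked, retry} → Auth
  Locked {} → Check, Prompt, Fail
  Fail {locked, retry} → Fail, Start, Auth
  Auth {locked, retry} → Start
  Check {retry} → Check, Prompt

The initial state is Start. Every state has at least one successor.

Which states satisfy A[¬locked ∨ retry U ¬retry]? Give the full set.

{Locked}

States satisfying ¬locked ∨ retry: {Start, Prompt, Locked, Fail, Auth, Check}.
States satisfying ¬retry: {Locked}.
States satisfying A[¬locked ∨ retry U ¬retry]: {Locked}.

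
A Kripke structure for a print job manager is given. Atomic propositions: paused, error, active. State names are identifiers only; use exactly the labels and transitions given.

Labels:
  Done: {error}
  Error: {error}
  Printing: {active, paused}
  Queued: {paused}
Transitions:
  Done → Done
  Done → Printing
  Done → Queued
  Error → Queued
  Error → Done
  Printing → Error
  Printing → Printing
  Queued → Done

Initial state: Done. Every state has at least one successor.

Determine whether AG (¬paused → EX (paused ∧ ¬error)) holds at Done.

States satisfying ¬paused → EX (paused ∧ ¬error): {Done, Error, Printing, Queued}.
States satisfying AG (¬paused → EX (paused ∧ ¬error)): {Done, Error, Printing, Queued}.
Every state reachable from Done satisfies ¬paused → EX (paused ∧ ¬error).
Done ∈ Sat(AG (¬paused → EX (paused ∧ ¬error))).

Yes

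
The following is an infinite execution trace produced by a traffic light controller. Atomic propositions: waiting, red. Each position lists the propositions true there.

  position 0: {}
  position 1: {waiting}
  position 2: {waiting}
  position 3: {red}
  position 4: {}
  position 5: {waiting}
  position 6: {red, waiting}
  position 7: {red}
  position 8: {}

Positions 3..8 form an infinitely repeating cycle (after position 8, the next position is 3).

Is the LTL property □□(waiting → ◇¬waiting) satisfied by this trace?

Holds

□(waiting → ◇¬waiting) holds at every position 0..8, and those are all positions ever visited, so □□(waiting → ◇¬waiting) holds.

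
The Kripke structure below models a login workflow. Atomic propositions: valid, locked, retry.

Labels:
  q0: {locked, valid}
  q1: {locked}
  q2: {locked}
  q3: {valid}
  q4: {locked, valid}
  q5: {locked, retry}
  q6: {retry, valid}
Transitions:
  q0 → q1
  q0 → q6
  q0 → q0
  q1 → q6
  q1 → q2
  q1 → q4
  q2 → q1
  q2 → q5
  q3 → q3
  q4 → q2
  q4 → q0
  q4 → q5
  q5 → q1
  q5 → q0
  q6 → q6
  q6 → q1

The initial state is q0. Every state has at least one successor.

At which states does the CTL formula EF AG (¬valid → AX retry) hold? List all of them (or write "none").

{q3}

States satisfying AG (¬valid → AX retry): {q3}.
States satisfying EF AG (¬valid → AX retry): {q3}.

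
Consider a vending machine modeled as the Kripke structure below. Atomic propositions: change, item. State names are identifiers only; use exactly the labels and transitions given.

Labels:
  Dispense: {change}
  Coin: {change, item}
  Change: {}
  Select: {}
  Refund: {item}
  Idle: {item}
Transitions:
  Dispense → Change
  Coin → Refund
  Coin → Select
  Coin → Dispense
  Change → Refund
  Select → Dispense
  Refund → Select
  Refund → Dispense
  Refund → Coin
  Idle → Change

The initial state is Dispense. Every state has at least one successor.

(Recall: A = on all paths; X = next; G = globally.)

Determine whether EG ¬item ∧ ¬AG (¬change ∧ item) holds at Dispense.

States satisfying ¬item: {Dispense, Change, Select}.
States satisfying EG ¬item: ∅.
States satisfying ¬change ∧ item: {Refund, Idle}.
States satisfying AG (¬change ∧ item): ∅.
States satisfying ¬AG (¬change ∧ item): {Dispense, Coin, Change, Select, Refund, Idle}.
States satisfying EG ¬item ∧ ¬AG (¬change ∧ item): ∅.
Dispense ∉ Sat(EG ¬item ∧ ¬AG (¬change ∧ item)).

No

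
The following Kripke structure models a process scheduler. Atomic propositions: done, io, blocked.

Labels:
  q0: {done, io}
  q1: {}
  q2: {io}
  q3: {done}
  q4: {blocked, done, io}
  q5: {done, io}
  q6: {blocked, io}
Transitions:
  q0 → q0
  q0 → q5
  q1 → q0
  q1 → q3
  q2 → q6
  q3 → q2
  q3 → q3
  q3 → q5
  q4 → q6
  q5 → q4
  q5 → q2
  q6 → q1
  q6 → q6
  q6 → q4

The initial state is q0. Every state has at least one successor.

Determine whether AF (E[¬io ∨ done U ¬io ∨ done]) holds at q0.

States satisfying E[¬io ∨ done U ¬io ∨ done]: {q0, q1, q3, q4, q5}.
States satisfying AF (E[¬io ∨ done U ¬io ∨ done]): {q0, q1, q3, q4, q5}.
q0 ∈ Sat(AF (E[¬io ∨ done U ¬io ∨ done])).

Holds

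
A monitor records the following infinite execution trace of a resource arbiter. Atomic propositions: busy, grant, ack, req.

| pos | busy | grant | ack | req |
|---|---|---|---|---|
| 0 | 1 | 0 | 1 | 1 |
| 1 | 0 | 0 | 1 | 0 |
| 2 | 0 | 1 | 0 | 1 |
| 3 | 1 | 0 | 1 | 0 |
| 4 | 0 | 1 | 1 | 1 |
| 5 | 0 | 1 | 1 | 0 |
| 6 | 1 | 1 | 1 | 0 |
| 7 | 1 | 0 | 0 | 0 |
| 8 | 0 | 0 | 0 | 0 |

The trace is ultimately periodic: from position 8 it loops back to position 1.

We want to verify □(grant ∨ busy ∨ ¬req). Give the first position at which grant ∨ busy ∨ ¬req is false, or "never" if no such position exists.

never

grant ∨ busy ∨ ¬req holds at every position 0..8, and those are all the positions the trace ever visits, so the invariant □(grant ∨ busy ∨ ¬req) is never violated.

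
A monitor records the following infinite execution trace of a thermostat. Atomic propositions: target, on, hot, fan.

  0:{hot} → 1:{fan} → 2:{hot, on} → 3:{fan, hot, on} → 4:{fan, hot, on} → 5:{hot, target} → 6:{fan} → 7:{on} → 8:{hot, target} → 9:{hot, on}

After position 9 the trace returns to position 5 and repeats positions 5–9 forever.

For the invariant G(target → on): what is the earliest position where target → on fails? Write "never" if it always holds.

Check target → on at each position in order: 0 ✓, 1 ✓, 2 ✓, 3 ✓, 4 ✓.
At position 5 the labels are {hot, target}, so target → on is false there. This is the first violation.

5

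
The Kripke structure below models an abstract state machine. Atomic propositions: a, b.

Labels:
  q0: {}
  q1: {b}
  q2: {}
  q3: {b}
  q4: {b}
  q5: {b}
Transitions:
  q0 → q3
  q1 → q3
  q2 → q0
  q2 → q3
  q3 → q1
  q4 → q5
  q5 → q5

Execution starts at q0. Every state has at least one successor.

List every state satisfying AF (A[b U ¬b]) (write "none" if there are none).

States satisfying A[b U ¬b]: {q0, q2}.
States satisfying AF (A[b U ¬b]): {q0, q2}.

{q0, q2}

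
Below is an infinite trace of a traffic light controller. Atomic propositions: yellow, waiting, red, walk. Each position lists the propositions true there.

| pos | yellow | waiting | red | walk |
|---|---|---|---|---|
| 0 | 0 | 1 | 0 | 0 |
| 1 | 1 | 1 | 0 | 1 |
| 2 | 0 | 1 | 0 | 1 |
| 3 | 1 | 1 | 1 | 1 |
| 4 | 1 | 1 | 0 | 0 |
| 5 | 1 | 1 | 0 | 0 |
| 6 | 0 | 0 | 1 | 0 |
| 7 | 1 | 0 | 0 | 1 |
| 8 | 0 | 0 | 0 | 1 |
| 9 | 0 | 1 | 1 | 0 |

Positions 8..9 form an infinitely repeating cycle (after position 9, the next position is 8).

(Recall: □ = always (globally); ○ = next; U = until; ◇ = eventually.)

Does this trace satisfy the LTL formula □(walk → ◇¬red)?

walk → ◇¬red holds at every position 0..9, and those are all positions ever visited, so □(walk → ◇¬red) holds.
Positions where walk holds: 1, 2, 3, 7, 8.
Check ◇¬red at each: 1→ok, 2→ok, 3→ok, 7→ok, 8→ok.

Satisfied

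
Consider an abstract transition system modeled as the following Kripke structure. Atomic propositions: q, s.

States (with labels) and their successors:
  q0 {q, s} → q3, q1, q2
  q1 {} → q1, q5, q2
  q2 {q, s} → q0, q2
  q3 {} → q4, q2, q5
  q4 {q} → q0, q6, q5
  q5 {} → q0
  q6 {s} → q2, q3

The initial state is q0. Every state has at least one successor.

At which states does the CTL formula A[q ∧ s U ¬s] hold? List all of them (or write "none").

{q1, q3, q4, q5}

States satisfying q ∧ s: {q0, q2}.
States satisfying ¬s: {q1, q3, q4, q5}.
States satisfying A[q ∧ s U ¬s]: {q1, q3, q4, q5}.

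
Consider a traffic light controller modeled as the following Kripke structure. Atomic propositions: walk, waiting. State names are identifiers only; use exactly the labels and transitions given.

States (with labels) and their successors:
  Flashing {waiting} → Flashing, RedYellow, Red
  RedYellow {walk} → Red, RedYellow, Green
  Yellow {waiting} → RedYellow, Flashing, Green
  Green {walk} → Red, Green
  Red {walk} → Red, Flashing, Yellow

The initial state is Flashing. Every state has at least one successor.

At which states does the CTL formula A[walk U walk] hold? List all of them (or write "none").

States satisfying walk: {RedYellow, Green, Red}.
States satisfying A[walk U walk]: {RedYellow, Green, Red}.

{RedYellow, Green, Red}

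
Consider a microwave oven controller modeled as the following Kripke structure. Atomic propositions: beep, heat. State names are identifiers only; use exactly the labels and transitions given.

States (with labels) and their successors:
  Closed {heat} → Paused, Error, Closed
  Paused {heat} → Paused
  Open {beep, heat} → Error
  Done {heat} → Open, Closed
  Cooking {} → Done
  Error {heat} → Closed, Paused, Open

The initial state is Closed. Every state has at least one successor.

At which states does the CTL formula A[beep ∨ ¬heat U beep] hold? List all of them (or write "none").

States satisfying beep ∨ ¬heat: {Open, Cooking}.
States satisfying beep: {Open}.
States satisfying A[beep ∨ ¬heat U beep]: {Open}.

{Open}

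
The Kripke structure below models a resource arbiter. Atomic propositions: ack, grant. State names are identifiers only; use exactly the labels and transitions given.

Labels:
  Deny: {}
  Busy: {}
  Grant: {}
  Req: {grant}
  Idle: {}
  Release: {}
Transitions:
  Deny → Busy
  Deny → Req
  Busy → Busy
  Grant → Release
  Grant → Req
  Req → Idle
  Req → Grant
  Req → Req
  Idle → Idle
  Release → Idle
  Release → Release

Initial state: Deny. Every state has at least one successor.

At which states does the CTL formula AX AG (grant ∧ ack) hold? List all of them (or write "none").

States satisfying AG (grant ∧ ack): ∅.
States satisfying AX AG (grant ∧ ack): ∅.

none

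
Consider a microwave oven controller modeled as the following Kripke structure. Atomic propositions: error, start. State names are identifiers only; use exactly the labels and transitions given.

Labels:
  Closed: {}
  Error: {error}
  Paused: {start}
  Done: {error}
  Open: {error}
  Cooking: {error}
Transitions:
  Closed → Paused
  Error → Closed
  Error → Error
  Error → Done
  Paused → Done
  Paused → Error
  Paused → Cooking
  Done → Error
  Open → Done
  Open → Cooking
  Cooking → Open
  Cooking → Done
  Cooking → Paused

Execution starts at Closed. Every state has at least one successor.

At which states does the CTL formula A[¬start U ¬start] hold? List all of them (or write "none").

States satisfying ¬start: {Closed, Error, Done, Open, Cooking}.
States satisfying A[¬start U ¬start]: {Closed, Error, Done, Open, Cooking}.

{Closed, Error, Done, Open, Cooking}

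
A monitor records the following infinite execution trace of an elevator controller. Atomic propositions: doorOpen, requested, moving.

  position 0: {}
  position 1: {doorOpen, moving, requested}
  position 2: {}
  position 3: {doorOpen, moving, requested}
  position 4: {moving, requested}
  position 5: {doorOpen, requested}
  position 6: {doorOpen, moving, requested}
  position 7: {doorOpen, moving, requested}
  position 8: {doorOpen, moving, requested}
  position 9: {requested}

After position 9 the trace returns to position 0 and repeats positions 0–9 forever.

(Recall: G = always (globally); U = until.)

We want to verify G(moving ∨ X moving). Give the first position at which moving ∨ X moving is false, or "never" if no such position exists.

Check moving ∨ X moving at each position in order: 0 ✓, 1 ✓, 2 ✓, 3 ✓, 4 ✓, 5 ✓, 6 ✓, 7 ✓, 8 ✓.
At position 9 the labels are {requested} and the next position 0 has {}, so moving ∨ X moving is false there. This is the first violation.

9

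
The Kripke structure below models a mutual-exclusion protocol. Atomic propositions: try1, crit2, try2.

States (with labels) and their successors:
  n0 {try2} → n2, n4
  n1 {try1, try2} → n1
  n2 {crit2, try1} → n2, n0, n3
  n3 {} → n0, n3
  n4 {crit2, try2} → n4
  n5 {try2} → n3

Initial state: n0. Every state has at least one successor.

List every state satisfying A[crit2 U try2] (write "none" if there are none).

States satisfying crit2: {n2, n4}.
States satisfying try2: {n0, n1, n4, n5}.
States satisfying A[crit2 U try2]: {n0, n1, n4, n5}.

{n0, n1, n4, n5}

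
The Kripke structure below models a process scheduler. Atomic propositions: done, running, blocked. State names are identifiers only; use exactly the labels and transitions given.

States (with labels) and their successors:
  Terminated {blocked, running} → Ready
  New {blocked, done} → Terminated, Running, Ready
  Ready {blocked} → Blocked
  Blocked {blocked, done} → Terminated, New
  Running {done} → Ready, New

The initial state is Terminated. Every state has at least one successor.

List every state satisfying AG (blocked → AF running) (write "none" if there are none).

none

States satisfying blocked → AF running: {Terminated, Running}.
States satisfying AG (blocked → AF running): ∅.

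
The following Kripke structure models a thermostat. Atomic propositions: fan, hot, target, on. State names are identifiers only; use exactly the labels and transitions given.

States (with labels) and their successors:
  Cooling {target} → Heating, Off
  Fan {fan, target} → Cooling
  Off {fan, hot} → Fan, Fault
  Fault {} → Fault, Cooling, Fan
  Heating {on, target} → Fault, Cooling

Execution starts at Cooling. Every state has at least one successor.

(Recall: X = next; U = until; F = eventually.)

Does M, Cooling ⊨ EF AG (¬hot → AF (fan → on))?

Yes

States satisfying AG (¬hot → AF (fan → on)): {Cooling, Fan, Off, Fault, Heating}.
States satisfying EF AG (¬hot → AF (fan → on)): {Cooling, Fan, Off, Fault, Heating}.
Some path from Cooling reaches a state where AG (¬hot → AF (fan → on)) holds.
Cooling ∈ Sat(EF AG (¬hot → AF (fan → on))).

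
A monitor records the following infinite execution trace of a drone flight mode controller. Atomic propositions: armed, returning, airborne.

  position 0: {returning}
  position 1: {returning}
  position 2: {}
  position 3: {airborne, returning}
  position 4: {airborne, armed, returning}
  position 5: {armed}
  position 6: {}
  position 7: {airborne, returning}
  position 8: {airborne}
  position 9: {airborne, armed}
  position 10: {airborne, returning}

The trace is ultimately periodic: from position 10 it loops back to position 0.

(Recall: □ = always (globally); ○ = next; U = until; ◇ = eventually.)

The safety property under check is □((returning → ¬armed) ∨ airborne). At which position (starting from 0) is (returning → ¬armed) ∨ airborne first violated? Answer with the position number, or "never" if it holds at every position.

(returning → ¬armed) ∨ airborne holds at every position 0..10, and those are all the positions the trace ever visits, so the invariant □((returning → ¬armed) ∨ airborne) is never violated.

never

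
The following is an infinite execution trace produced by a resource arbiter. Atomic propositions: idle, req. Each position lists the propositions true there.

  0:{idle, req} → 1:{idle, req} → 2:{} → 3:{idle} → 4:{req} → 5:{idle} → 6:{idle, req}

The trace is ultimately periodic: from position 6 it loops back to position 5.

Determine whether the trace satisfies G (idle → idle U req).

idle → idle U req holds at every position 0..6, and those are all positions ever visited, so G (idle → idle U req) holds.
Positions where idle holds: 0, 1, 3, 5, 6.
Check idle U req at each: 0→ok, 1→ok, 3→ok, 5→ok, 6→ok.

Holds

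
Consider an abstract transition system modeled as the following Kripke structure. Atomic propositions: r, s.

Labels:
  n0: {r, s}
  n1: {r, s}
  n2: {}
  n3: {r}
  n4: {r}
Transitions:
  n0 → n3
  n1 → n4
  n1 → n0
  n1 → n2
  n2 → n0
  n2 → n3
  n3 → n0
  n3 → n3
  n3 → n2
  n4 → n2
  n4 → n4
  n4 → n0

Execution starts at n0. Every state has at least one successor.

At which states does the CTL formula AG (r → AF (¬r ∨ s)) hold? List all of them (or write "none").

States satisfying r → AF (¬r ∨ s): {n0, n1, n2}.
States satisfying AG (r → AF (¬r ∨ s)): ∅.

none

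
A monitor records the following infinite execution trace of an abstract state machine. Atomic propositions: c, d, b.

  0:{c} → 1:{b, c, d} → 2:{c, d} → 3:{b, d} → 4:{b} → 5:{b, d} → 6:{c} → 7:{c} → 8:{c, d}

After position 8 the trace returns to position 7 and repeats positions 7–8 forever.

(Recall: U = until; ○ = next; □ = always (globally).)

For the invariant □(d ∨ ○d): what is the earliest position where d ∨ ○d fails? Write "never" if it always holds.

6

Check d ∨ ○d at each position in order: 0 ✓, 1 ✓, 2 ✓, 3 ✓, 4 ✓, 5 ✓.
At position 6 the labels are {c} and the next position 7 has {c}, so d ∨ ○d is false there. This is the first violation.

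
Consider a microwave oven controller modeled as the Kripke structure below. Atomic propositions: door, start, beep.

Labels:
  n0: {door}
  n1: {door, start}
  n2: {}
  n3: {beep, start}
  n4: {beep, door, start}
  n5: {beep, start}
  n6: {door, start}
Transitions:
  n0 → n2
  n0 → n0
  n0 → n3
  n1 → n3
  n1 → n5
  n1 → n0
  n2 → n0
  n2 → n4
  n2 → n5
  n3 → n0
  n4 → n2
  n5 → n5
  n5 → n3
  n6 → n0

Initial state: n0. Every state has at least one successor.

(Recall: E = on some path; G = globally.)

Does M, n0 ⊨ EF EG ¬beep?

Yes

States satisfying EG ¬beep: {n0, n1, n2, n6}.
States satisfying EF EG ¬beep: {n0, n1, n2, n3, n4, n5, n6}.
Some path from n0 reaches a state where EG ¬beep holds.
n0 ∈ Sat(EF EG ¬beep).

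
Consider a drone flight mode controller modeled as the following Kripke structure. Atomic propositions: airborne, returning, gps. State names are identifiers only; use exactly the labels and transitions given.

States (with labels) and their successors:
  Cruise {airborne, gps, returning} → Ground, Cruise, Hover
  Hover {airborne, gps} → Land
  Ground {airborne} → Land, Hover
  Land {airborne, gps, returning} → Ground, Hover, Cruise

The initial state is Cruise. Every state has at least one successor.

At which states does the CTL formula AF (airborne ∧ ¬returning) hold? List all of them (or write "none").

States satisfying airborne ∧ ¬returning: {Hover, Ground}.
States satisfying AF (airborne ∧ ¬returning): {Hover, Ground}.

{Hover, Ground}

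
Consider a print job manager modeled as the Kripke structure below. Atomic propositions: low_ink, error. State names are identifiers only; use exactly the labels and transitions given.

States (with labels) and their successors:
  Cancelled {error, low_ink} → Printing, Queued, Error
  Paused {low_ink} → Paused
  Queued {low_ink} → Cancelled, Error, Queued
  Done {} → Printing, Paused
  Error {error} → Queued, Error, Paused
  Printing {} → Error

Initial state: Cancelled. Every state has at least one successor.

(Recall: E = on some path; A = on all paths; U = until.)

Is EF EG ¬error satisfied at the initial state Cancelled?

States satisfying EG ¬error: {Paused, Queued, Done}.
States satisfying EF EG ¬error: {Cancelled, Paused, Queued, Done, Error, Printing}.
Some path from Cancelled reaches a state where EG ¬error holds.
Cancelled ∈ Sat(EF EG ¬error).

Yes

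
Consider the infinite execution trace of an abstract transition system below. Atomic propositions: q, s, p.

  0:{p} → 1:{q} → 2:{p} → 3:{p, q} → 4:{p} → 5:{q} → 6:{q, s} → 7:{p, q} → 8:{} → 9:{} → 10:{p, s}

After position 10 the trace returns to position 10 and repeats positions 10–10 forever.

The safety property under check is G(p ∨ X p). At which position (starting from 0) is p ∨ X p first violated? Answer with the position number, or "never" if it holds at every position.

Check p ∨ X p at each position in order: 0 ✓, 1 ✓, 2 ✓, 3 ✓, 4 ✓.
At position 5 the labels are {q} and the next position 6 has {q, s}, so p ∨ X p is false there. This is the first violation.

5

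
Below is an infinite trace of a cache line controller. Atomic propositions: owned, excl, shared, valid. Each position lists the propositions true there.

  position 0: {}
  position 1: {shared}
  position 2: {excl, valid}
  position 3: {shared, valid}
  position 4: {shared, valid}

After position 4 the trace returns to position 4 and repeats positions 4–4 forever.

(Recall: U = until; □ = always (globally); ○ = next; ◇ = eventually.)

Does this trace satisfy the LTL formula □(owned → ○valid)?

Holds

owned → ○valid holds at every position 0..4, and those are all positions ever visited, so □(owned → ○valid) holds.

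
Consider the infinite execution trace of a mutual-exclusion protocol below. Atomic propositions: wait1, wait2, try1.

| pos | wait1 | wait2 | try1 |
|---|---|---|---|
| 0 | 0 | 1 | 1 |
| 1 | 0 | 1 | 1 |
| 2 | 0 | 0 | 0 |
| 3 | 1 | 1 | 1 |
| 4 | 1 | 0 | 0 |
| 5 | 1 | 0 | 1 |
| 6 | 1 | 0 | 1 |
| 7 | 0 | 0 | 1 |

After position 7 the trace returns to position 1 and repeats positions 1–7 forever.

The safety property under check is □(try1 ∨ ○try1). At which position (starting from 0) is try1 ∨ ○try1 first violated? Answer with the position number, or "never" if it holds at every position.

try1 ∨ ○try1 holds at every position 0..7, and those are all the positions the trace ever visits, so the invariant □(try1 ∨ ○try1) is never violated.

never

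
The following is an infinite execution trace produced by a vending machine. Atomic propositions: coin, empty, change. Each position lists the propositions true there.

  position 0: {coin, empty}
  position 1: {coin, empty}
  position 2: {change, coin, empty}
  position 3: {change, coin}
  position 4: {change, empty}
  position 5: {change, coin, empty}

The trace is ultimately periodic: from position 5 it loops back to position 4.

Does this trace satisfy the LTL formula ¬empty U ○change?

Walking from position 0: at position 0, ○change has not yet held and ¬empty fails, so ¬empty U ○change is false.

No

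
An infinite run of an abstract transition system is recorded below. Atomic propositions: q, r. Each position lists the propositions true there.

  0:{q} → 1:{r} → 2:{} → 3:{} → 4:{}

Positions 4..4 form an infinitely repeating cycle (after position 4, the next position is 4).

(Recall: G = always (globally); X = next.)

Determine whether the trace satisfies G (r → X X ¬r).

r → X X ¬r holds at every position 0..4, and those are all positions ever visited, so G (r → X X ¬r) holds.
Positions where r holds: 1.
Check X X ¬r at each: 1→ok.

Holds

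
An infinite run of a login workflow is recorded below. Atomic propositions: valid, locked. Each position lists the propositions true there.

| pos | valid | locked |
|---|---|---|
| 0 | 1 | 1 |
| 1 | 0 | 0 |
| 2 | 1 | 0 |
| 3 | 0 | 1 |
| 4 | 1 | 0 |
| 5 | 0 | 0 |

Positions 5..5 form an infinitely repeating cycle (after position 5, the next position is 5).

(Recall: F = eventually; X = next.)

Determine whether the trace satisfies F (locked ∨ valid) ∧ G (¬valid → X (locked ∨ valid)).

locked ∨ valid holds at position 0, which is reachable from 0, so F (locked ∨ valid) holds.
¬valid → X (locked ∨ valid) must hold at every position from 0 onward. It fails at position 5, so G (¬valid → X (locked ∨ valid)) is false.
Positions where ¬valid holds: 1, 3, 5.
Check X (locked ∨ valid) at each: 1→ok, 3→ok, 5→fails.
At position 0: F (locked ∨ valid) is true; G (¬valid → X (locked ∨ valid)) is false; so F (locked ∨ valid) ∧ G (¬valid → X (locked ∨ valid)) is false.

Violated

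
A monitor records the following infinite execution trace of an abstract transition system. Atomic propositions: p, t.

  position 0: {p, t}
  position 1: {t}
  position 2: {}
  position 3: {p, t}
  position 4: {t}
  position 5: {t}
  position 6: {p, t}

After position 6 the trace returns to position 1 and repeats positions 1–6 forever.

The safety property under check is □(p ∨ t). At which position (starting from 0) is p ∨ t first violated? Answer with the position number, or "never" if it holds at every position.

2

Check p ∨ t at each position in order: 0 ✓, 1 ✓.
At position 2 the labels are {}, so p ∨ t is false there. This is the first violation.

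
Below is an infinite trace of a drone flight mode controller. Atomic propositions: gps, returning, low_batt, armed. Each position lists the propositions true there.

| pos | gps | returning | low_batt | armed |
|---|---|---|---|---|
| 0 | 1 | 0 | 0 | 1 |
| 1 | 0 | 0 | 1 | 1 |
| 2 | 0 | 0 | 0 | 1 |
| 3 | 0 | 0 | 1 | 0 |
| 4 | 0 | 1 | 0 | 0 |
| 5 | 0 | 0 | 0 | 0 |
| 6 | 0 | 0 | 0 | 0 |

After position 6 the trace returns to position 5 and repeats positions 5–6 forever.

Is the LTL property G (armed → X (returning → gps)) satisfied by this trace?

Yes

armed → X (returning → gps) holds at every position 0..6, and those are all positions ever visited, so G (armed → X (returning → gps)) holds.
Positions where armed holds: 0, 1, 2.
Check X (returning → gps) at each: 0→ok, 1→ok, 2→ok.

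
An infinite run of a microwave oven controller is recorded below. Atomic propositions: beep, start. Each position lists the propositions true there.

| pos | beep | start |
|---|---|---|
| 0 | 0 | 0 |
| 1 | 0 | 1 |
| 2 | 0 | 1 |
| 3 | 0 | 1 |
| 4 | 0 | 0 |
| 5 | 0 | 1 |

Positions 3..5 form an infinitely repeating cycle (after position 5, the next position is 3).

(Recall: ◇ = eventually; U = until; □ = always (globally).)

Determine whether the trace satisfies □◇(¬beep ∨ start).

◇(¬beep ∨ start) holds at every position 0..5, and those are all positions ever visited, so □◇(¬beep ∨ start) holds.

Yes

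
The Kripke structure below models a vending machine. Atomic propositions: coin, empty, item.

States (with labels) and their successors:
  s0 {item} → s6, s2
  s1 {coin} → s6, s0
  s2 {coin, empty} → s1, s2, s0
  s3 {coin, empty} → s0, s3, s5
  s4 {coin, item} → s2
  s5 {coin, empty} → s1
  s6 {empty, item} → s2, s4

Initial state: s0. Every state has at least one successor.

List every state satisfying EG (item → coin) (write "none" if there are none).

{s2, s3, s4}

States satisfying item → coin: {s1, s2, s3, s4, s5}.
States satisfying EG (item → coin): {s2, s3, s4}.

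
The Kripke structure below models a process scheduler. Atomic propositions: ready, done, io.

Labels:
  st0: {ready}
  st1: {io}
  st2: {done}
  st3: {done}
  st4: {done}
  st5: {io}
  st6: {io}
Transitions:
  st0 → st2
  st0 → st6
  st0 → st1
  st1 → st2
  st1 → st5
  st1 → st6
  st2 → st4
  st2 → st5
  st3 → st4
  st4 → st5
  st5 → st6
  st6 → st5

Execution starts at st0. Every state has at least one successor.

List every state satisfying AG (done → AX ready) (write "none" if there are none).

{st5, st6}

States satisfying done → AX ready: {st0, st1, st5, st6}.
States satisfying AG (done → AX ready): {st5, st6}.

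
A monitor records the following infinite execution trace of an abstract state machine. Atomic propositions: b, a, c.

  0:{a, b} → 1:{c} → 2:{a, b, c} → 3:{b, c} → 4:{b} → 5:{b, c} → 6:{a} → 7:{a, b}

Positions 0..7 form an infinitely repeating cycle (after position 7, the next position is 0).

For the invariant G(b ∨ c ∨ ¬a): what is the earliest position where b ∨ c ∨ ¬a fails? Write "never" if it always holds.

Check b ∨ c ∨ ¬a at each position in order: 0 ✓, 1 ✓, 2 ✓, 3 ✓, 4 ✓, 5 ✓.
At position 6 the labels are {a}, so b ∨ c ∨ ¬a is false there. This is the first violation.

6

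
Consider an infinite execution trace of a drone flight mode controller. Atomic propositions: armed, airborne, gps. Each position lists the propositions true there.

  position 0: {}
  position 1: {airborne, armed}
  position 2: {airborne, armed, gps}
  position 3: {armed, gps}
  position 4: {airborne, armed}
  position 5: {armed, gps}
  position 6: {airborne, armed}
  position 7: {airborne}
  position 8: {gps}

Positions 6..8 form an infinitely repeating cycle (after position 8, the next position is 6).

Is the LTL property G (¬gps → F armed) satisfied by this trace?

¬gps → F armed holds at every position 0..8, and those are all positions ever visited, so G (¬gps → F armed) holds.
Positions where ¬gps holds: 0, 1, 4, 6, 7.
Check F armed at each: 0→ok, 1→ok, 4→ok, 6→ok, 7→ok.

Yes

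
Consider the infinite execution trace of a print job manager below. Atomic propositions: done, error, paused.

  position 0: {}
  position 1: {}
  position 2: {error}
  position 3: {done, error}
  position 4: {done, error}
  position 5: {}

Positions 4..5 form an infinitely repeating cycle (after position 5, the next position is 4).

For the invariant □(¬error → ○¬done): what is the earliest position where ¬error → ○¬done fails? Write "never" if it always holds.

5

Check ¬error → ○¬done at each position in order: 0 ✓, 1 ✓, 2 ✓, 3 ✓, 4 ✓.
At position 5 the labels are {} and the next position 4 has {done, error}, so ¬error → ○¬done is false there. This is the first violation.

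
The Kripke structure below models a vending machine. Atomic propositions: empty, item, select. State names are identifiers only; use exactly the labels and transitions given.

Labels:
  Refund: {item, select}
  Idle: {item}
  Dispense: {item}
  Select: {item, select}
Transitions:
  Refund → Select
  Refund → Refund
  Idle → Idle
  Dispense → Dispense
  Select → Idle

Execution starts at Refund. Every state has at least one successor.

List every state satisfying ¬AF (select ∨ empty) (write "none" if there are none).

{Idle, Dispense}

States satisfying select ∨ empty: {Refund, Select}.
States satisfying AF (select ∨ empty): {Refund, Select}.
States satisfying ¬AF (select ∨ empty): {Idle, Dispense}.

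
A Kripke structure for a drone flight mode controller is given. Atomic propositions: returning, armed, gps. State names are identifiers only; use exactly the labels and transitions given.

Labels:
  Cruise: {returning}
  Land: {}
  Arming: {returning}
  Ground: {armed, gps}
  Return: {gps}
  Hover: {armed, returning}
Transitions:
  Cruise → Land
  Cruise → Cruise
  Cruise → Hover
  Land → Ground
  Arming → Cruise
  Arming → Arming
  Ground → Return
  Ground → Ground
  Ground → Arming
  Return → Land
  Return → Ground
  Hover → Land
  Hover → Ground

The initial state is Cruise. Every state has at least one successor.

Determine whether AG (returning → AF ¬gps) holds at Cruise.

States satisfying returning → AF ¬gps: {Cruise, Land, Arming, Ground, Return, Hover}.
States satisfying AG (returning → AF ¬gps): {Cruise, Land, Arming, Ground, Return, Hover}.
Every state reachable from Cruise satisfies returning → AF ¬gps.
Cruise ∈ Sat(AG (returning → AF ¬gps)).

Holds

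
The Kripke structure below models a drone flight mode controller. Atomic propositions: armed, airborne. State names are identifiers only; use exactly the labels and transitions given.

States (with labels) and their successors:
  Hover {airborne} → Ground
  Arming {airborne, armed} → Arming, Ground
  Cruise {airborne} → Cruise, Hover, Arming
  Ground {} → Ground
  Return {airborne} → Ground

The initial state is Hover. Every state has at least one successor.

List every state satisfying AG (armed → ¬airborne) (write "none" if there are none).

{Hover, Ground, Return}

States satisfying armed → ¬airborne: {Hover, Cruise, Ground, Return}.
States satisfying AG (armed → ¬airborne): {Hover, Ground, Return}.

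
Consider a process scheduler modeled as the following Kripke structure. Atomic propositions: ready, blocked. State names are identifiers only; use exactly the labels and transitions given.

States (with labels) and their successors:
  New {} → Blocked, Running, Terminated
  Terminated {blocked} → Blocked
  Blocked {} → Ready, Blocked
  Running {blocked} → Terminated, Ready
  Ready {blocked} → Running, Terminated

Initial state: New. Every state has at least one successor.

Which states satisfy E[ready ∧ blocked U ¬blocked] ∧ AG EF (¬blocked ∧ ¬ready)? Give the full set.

{New, Blocked}

States satisfying ready ∧ blocked: ∅.
States satisfying ¬blocked: {New, Blocked}.
States satisfying E[ready ∧ blocked U ¬blocked]: {New, Blocked}.
States satisfying EF (¬blocked ∧ ¬ready): {New, Terminated, Blocked, Running, Ready}.
States satisfying AG EF (¬blocked ∧ ¬ready): {New, Terminated, Blocked, Running, Ready}.
States satisfying E[ready ∧ blocked U ¬blocked] ∧ AG EF (¬blocked ∧ ¬ready): {New, Blocked}.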